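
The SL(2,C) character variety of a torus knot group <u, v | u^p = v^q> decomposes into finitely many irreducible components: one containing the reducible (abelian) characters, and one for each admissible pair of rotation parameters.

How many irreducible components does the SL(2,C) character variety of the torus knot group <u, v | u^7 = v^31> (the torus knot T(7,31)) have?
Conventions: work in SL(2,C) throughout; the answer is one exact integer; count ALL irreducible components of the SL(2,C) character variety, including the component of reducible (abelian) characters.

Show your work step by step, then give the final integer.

In the torus knot group T(7,31), u^7 = v^31 is central, so an irreducible representation sends it to +I or -I (Schur).
This locks tr(u) to 2*cos(pi*alpha/7), alpha in 1..6, and tr(v) to 2*cos(pi*beta/31), beta in 1..30, on each component of irreducible characters.
Consistency of u^7 = (-1)^alpha I with v^31 = (-1)^beta I forces alpha = beta (mod 2).
Counting: 3 odd alphas x 15 odd betas + 3 even alphas x 15 even betas = 45 + 45 = 90.
components with irreducible characters: 90; plus the single component of reducible (abelian) characters: total 91.

91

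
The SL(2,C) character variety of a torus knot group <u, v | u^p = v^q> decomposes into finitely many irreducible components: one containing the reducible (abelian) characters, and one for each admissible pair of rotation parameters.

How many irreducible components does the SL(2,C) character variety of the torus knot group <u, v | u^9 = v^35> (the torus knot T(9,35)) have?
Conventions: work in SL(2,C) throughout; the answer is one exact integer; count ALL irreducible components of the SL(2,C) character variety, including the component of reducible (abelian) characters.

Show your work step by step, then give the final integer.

137

In the torus knot group T(9,35), u^9 = v^35 is central, so an irreducible representation sends it to +I or -I (Schur).
So on each irreducible component the traces are pinned: tr(u) = 2*cos(pi*alpha/9) with 1 <= alpha <= 8, tr(v) = 2*cos(pi*beta/35) with 1 <= beta <= 34.
u^9 = (-1)^alpha I and v^35 = (-1)^beta I must agree, so alpha and beta have equal parity.
count pairs: odd alpha (4 choices) x odd beta (17), plus even alpha (4) x even beta (17): 4*17 + 4*17 = 136.
Total: 136 irreducible-character components + 1 reducible (abelian) component = 137.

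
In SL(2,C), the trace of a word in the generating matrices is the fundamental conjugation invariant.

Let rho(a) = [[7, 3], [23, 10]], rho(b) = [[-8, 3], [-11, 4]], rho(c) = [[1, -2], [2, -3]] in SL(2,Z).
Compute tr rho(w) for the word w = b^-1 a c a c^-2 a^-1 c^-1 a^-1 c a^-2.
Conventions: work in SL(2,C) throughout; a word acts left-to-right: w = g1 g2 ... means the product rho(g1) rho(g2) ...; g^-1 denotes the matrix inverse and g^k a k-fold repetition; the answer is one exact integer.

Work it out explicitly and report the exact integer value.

rho(b^-1) = [[4, -3], [11, -8]]
... * rho(a) = [[7, 3], [23, 10]]  ->  [[-41, -18], [-107, -47]]
... * rho(c) = [[1, -2], [2, -3]]  ->  [[-77, 136], [-201, 355]]
... * rho(a) = [[7, 3], [23, 10]]  ->  [[2589, 1129], [6758, 2947]]
... * rho(c^-1) = [[-3, 2], [-2, 1]]  ->  [[-10025, 6307], [-26168, 16463]]
... * rho(c^-1) = [[-3, 2], [-2, 1]]  ->  [[17461, -13743], [45578, -35873]]
... * rho(a^-1) = [[10, -3], [-23, 7]]  ->  [[490699, -148584], [1280859, -387845]]
... * rho(c^-1) = [[-3, 2], [-2, 1]]  ->  [[-1174929, 832814], [-3066887, 2173873]]
... * rho(a^-1) = [[10, -3], [-23, 7]]  ->  [[-30904012, 9354485], [-80667949, 24417772]]
... * rho(c) = [[1, -2], [2, -3]]  ->  [[-12195042, 33744569], [-31832405, 88082582]]
... * rho(a^-1) = [[10, -3], [-23, 7]]  ->  [[-898075507, 272797109], [-2344223436, 712075289]]
... * rho(a^-1) = [[10, -3], [-23, 7]]  ->  [[-15255088577, 4603806284], [-39819966007, 12017197331]]
tr = -15255088577 + 12017197331 = -3237891246

-3237891246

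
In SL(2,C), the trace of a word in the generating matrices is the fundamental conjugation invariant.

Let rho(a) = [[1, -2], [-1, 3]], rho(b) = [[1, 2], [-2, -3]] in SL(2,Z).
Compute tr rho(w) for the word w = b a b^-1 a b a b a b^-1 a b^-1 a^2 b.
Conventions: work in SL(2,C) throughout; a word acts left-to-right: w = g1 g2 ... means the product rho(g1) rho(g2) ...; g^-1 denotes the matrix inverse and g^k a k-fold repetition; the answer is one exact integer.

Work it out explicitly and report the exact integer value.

-4026

rho(b) = [[1, 2], [-2, -3]]
... * rho(a) = [[1, -2], [-1, 3]]  ->  [[-1, 4], [1, -5]]
... * rho(b^-1) = [[-3, -2], [2, 1]]  ->  [[11, 6], [-13, -7]]
... * rho(a) = [[1, -2], [-1, 3]]  ->  [[5, -4], [-6, 5]]
... * rho(b) = [[1, 2], [-2, -3]]  ->  [[13, 22], [-16, -27]]
... * rho(a) = [[1, -2], [-1, 3]]  ->  [[-9, 40], [11, -49]]
... * rho(b) = [[1, 2], [-2, -3]]  ->  [[-89, -138], [109, 169]]
... * rho(a) = [[1, -2], [-1, 3]]  ->  [[49, -236], [-60, 289]]
... * rho(b^-1) = [[-3, -2], [2, 1]]  ->  [[-619, -334], [758, 409]]
... * rho(a) = [[1, -2], [-1, 3]]  ->  [[-285, 236], [349, -289]]
... * rho(b^-1) = [[-3, -2], [2, 1]]  ->  [[1327, 806], [-1625, -987]]
... * rho(a) = [[1, -2], [-1, 3]]  ->  [[521, -236], [-638, 289]]
... * rho(a) = [[1, -2], [-1, 3]]  ->  [[757, -1750], [-927, 2143]]
... * rho(b) = [[1, 2], [-2, -3]]  ->  [[4257, 6764], [-5213, -8283]]
tr = 4257 + -8283 = -4026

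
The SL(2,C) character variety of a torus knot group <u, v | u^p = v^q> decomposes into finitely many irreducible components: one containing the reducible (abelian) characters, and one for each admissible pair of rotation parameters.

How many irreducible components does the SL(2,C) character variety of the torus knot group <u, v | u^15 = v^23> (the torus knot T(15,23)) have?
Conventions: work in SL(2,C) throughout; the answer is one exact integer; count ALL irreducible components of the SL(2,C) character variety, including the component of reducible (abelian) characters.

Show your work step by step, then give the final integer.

155

In the torus knot group T(15,23), u^15 = v^23 is central, so an irreducible representation sends it to +I or -I (Schur).
On an irreducible component, tr(u) is locked at 2*cos(pi*alpha/15) for some alpha in 1..14, and tr(v) at 2*cos(pi*beta/23) for some beta in 1..22.
Consistency of u^15 = (-1)^alpha I with v^23 = (-1)^beta I forces alpha = beta (mod 2).
Counting: 7 odd alphas x 11 odd betas + 7 even alphas x 11 even betas = 77 + 77 = 154.
components with irreducible characters: 154; plus the single component of reducible (abelian) characters: total 155.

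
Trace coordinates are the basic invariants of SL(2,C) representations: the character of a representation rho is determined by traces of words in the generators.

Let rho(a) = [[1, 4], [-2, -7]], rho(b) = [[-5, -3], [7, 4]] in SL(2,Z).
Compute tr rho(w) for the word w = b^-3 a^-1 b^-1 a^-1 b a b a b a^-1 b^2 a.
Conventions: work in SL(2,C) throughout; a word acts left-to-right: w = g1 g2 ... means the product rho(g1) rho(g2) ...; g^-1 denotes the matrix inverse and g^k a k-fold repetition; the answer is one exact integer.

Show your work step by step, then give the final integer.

rho(b^-1) = [[4, 3], [-7, -5]]
... * rho(b^-1) = [[4, 3], [-7, -5]]  ->  [[-5, -3], [7, 4]]
... * rho(b^-1) = [[4, 3], [-7, -5]]  ->  [[1, 0], [0, 1]]
... * rho(a^-1) = [[-7, -4], [2, 1]]  ->  [[-7, -4], [2, 1]]
... * rho(b^-1) = [[4, 3], [-7, -5]]  ->  [[0, -1], [1, 1]]
... * rho(a^-1) = [[-7, -4], [2, 1]]  ->  [[-2, -1], [-5, -3]]
... * rho(b) = [[-5, -3], [7, 4]]  ->  [[3, 2], [4, 3]]
... * rho(a) = [[1, 4], [-2, -7]]  ->  [[-1, -2], [-2, -5]]
... * rho(b) = [[-5, -3], [7, 4]]  ->  [[-9, -5], [-25, -14]]
... * rho(a) = [[1, 4], [-2, -7]]  ->  [[1, -1], [3, -2]]
... * rho(b) = [[-5, -3], [7, 4]]  ->  [[-12, -7], [-29, -17]]
... * rho(a^-1) = [[-7, -4], [2, 1]]  ->  [[70, 41], [169, 99]]
... * rho(b) = [[-5, -3], [7, 4]]  ->  [[-63, -46], [-152, -111]]
... * rho(b) = [[-5, -3], [7, 4]]  ->  [[-7, 5], [-17, 12]]
... * rho(a) = [[1, 4], [-2, -7]]  ->  [[-17, -63], [-41, -152]]
tr = -17 + -152 = -169

-169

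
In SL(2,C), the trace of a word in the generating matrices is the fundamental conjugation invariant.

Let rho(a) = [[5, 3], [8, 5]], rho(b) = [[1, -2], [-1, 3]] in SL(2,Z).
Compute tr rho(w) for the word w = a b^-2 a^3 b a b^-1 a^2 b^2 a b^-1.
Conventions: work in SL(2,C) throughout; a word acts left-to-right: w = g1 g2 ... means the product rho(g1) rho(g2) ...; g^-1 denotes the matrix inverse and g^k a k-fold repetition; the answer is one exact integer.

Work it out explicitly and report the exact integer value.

rho(a) = [[5, 3], [8, 5]]
... * rho(b^-1) = [[3, 2], [1, 1]]  ->  [[18, 13], [29, 21]]
... * rho(b^-1) = [[3, 2], [1, 1]]  ->  [[67, 49], [108, 79]]
... * rho(a) = [[5, 3], [8, 5]]  ->  [[727, 446], [1172, 719]]
... * rho(a) = [[5, 3], [8, 5]]  ->  [[7203, 4411], [11612, 7111]]
... * rho(a) = [[5, 3], [8, 5]]  ->  [[71303, 43664], [114948, 70391]]
... * rho(b) = [[1, -2], [-1, 3]]  ->  [[27639, -11614], [44557, -18723]]
... * rho(a) = [[5, 3], [8, 5]]  ->  [[45283, 24847], [73001, 40056]]
... * rho(b^-1) = [[3, 2], [1, 1]]  ->  [[160696, 115413], [259059, 186058]]
... * rho(a) = [[5, 3], [8, 5]]  ->  [[1726784, 1059153], [2783759, 1707467]]
... * rho(a) = [[5, 3], [8, 5]]  ->  [[17107144, 10476117], [27578531, 16888612]]
... * rho(b) = [[1, -2], [-1, 3]]  ->  [[6631027, -2785937], [10689919, -4491226]]
... * rho(b) = [[1, -2], [-1, 3]]  ->  [[9416964, -21619865], [15181145, -34853516]]
... * rho(a) = [[5, 3], [8, 5]]  ->  [[-125874100, -79848433], [-202922403, -128724145]]
... * rho(b^-1) = [[3, 2], [1, 1]]  ->  [[-457470733, -331596633], [-737491354, -534568951]]
tr = -457470733 + -534568951 = -992039684

-992039684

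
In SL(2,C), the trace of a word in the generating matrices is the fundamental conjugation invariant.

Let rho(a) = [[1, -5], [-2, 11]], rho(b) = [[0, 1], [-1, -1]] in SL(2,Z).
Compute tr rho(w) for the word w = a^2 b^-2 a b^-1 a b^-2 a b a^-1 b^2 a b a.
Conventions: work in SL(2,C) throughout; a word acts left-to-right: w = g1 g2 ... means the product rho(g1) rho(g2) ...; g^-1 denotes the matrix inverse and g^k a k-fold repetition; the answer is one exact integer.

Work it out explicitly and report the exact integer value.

32861774

rho(a) = [[1, -5], [-2, 11]]
... * rho(a) = [[1, -5], [-2, 11]]  ->  [[11, -60], [-24, 131]]
... * rho(b^-1) = [[-1, -1], [1, 0]]  ->  [[-71, -11], [155, 24]]
... * rho(b^-1) = [[-1, -1], [1, 0]]  ->  [[60, 71], [-131, -155]]
... * rho(a) = [[1, -5], [-2, 11]]  ->  [[-82, 481], [179, -1050]]
... * rho(b^-1) = [[-1, -1], [1, 0]]  ->  [[563, 82], [-1229, -179]]
... * rho(a) = [[1, -5], [-2, 11]]  ->  [[399, -1913], [-871, 4176]]
... * rho(b^-1) = [[-1, -1], [1, 0]]  ->  [[-2312, -399], [5047, 871]]
... * rho(b^-1) = [[-1, -1], [1, 0]]  ->  [[1913, 2312], [-4176, -5047]]
... * rho(a) = [[1, -5], [-2, 11]]  ->  [[-2711, 15867], [5918, -34637]]
... * rho(b) = [[0, 1], [-1, -1]]  ->  [[-15867, -18578], [34637, 40555]]
... * rho(a^-1) = [[11, 5], [2, 1]]  ->  [[-211693, -97913], [462117, 213740]]
... * rho(b) = [[0, 1], [-1, -1]]  ->  [[97913, -113780], [-213740, 248377]]
... * rho(b) = [[0, 1], [-1, -1]]  ->  [[113780, 211693], [-248377, -462117]]
... * rho(a) = [[1, -5], [-2, 11]]  ->  [[-309606, 1759723], [675857, -3841402]]
... * rho(b) = [[0, 1], [-1, -1]]  ->  [[-1759723, -2069329], [3841402, 4517259]]
... * rho(a) = [[1, -5], [-2, 11]]  ->  [[2378935, -13964004], [-5193116, 30482839]]
tr = 2378935 + 30482839 = 32861774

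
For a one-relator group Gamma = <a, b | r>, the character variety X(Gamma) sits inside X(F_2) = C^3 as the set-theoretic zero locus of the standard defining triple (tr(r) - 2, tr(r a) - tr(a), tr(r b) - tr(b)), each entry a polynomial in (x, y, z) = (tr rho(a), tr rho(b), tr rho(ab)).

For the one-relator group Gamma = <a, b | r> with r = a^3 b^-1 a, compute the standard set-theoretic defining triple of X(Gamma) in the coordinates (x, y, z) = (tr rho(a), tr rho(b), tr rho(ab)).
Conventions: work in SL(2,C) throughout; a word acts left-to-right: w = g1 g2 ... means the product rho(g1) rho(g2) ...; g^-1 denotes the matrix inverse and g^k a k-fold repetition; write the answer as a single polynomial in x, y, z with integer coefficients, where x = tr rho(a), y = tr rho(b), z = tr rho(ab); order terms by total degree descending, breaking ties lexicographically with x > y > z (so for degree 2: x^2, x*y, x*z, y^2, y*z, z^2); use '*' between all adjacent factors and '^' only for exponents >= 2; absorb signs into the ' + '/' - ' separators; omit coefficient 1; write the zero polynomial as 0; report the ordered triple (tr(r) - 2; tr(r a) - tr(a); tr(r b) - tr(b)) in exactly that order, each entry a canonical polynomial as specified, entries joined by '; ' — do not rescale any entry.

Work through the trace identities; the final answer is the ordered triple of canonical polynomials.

tr(a^2) = tr(a)*tr(a) - tr(1)  (reduce the a square) = x^2 - 2
tr(a^3) = tr(a)*tr(a^2) - tr(a)  (reduce the a square) = x^3 - 3*x
tr(a^4) = tr(a)*tr(a^3) - tr(a^2)  (reduce the a square) = x^4 - 4*x^2 + 2
tr(a b a) = tr(a)*tr(b a) - tr(b)  (reduce the a square) = x*z - y
tr(a^2 b a) = tr(a)*tr(a b a) - tr(a b)  (reduce the a square) = x^2*z - x*y - z
tr(a^4 b) = tr(a)*tr(a^2 b a) - tr(a^2 b)  (reduce the a square) = x^3*z - x^2*y - 2*x*z + y
tr(a^3 b^-1 a) = tr(a^4)*tr(b) - tr(a^4 b)  (eliminate b^-1) = x^4*y - x^3*z - 3*x^2*y + 2*x*z + y
tr(a^5) = tr(a)*tr(a^4) - tr(a^3)  (reduce the a square) = x^5 - 5*x^3 + 5*x
tr(a^5 b) = tr(a)*tr(a b a^3) - tr(a b a^2)  (reduce the a square) = x^4*z - x^3*y - 3*x^2*z + 2*x*y + z
tr(a^3 b^-1 a^2) = tr(a^5)*tr(b) - tr(a^5 b)  (eliminate b^-1) = x^5*y - x^4*z - 4*x^3*y + 3*x^2*z + 3*x*y - z
tr(b a b a) = tr(b a)*tr(b a) - tr(1) = z^2 - 2
tr(b a b) = tr(b)*tr(a b) - tr(a) = y*z - x
tr(b a b a^2) = tr(a)*tr(b a b a) - tr(b a b) = x*z^2 - y*z - x
tr(a b a^3 b) = tr(a)*tr(b a b a^2) - tr(b a b a) = x^2*z^2 - x*y*z - x^2 - z^2 + 2
tr(a^3 b^-1 a b) = tr(a b a^3)*tr(b) - tr(a b a^3 b) = x^3*y*z - x^2*y^2 - x^2*z^2 - x*y*z + x^2 + y^2 + z^2 - 2
assemble the triple (tr(r) - 2; tr(r a) - x; tr(r b) - y)

x^4*y - x^3*z - 3*x^2*y + 2*x*z + y - 2; x^5*y - x^4*z - 4*x^3*y + 3*x^2*z + 3*x*y - x - z; x^3*y*z - x^2*y^2 - x^2*z^2 - x*y*z + x^2 + y^2 + z^2 - y - 2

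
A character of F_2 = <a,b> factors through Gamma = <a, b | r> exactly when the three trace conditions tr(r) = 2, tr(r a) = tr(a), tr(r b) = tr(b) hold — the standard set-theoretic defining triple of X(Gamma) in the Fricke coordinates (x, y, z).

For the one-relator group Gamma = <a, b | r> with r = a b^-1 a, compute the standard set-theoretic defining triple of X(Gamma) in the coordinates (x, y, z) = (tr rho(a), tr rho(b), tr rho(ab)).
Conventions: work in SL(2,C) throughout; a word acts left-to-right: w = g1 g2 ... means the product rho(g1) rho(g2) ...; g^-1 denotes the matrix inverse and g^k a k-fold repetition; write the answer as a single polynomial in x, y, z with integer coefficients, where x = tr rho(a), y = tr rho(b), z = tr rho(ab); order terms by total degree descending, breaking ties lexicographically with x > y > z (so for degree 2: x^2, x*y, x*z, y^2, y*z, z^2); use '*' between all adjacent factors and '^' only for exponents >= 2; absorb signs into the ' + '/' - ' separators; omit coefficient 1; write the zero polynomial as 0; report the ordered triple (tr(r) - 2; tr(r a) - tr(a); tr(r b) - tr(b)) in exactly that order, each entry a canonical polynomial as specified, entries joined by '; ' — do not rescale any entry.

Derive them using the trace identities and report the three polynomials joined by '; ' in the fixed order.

x^2*y - x*z - y - 2; x^3*y - x^2*z - 2*x*y - x + z; x*y*z - y^2 - z^2 - y + 2

and tr(a^2) = tr(a)*tr(a) - tr(1)   [square of a] = x^2 - 2
tr(a^2 b) = tr(a)*tr(b a) - tr(b)   [square of a] = x*z - y
next, tr(a b^-1 a) = tr(a^2)*tr(b) - tr(a^2 b)   [inverse elimination on b] = x^2*y - x*z - y
tr(a^3) = tr(a)*tr(a^2) - tr(a)   [square of a] = x^3 - 3*x
next, tr(a^3 b) = tr(a)*tr(a b a) - tr(a b)   [square of a] = x^2*z - x*y - z
and tr(a b^-1 a^2) = tr(a^3)*tr(b) - tr(a^3 b)   [inverse elimination on b] = x^3*y - x^2*z - 2*x*y + z
next, tr(a b a b) = tr(a b)*tr(a b) - tr(1) = z^2 - 2
tr(a b^-1 a b) = tr(a b a)*tr(b) - tr(a b a b) = x*y*z - y^2 - z^2 + 2
assemble the triple (tr(r) - 2; tr(r a) - x; tr(r b) - y)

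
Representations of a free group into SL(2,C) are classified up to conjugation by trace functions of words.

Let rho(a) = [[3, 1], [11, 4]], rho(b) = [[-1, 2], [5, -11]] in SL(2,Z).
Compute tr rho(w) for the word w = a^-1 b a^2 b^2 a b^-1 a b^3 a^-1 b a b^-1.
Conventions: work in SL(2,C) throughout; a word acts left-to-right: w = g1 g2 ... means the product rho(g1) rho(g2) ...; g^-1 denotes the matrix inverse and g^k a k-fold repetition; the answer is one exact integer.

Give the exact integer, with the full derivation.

rho(a^-1) = [[4, -1], [-11, 3]]
... * rho(b) = [[-1, 2], [5, -11]]  ->  [[-9, 19], [26, -55]]
... * rho(a) = [[3, 1], [11, 4]]  ->  [[182, 67], [-527, -194]]
... * rho(a) = [[3, 1], [11, 4]]  ->  [[1283, 450], [-3715, -1303]]
... * rho(b) = [[-1, 2], [5, -11]]  ->  [[967, -2384], [-2800, 6903]]
... * rho(b) = [[-1, 2], [5, -11]]  ->  [[-12887, 28158], [37315, -81533]]
... * rho(a) = [[3, 1], [11, 4]]  ->  [[271077, 99745], [-784918, -288817]]
... * rho(b^-1) = [[-11, -2], [-5, -1]]  ->  [[-3480572, -641899], [10078183, 1858653]]
... * rho(a) = [[3, 1], [11, 4]]  ->  [[-17502605, -6048168], [50679732, 17512795]]
... * rho(b) = [[-1, 2], [5, -11]]  ->  [[-12738235, 31524638], [36884243, -91281281]]
... * rho(b) = [[-1, 2], [5, -11]]  ->  [[170361425, -372247488], [-493290648, 1077862577]]
... * rho(b) = [[-1, 2], [5, -11]]  ->  [[-2031598865, 4435445218], [5882603533, -12843069643]]
... * rho(a^-1) = [[4, -1], [-11, 3]]  ->  [[-56916292858, 15337934519], [164804180205, -44411812462]]
... * rho(b) = [[-1, 2], [5, -11]]  ->  [[133605965453, -282549865425], [-386863242515, 818138297492]]
... * rho(a) = [[3, 1], [11, 4]]  ->  [[-2707230623316, -996593496247], [7838931544867, 2885689947453]]
... * rho(b^-1) = [[-11, -2], [-5, -1]]  ->  [[34762504337711, 6411054742879], [-100656696730802, -18563553037187]]
tr = 34762504337711 + -18563553037187 = 16198951300524

16198951300524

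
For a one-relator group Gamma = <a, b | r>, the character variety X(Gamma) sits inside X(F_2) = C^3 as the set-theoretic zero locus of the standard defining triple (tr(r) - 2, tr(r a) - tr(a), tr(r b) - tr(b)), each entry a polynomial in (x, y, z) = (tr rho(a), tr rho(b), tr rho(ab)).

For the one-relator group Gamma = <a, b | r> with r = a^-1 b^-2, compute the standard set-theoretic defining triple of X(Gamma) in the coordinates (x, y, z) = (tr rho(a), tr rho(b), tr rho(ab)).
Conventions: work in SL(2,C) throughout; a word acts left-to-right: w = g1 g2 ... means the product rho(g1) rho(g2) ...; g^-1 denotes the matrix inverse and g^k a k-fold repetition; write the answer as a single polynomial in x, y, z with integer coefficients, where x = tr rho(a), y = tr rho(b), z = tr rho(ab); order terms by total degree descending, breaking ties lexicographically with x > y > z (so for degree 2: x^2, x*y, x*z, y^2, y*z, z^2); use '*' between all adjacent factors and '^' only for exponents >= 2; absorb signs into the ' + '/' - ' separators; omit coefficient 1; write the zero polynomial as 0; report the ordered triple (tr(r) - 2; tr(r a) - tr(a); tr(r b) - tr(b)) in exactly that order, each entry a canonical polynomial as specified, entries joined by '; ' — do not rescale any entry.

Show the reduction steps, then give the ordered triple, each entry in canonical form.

y*z - x - 2; y^2 - x - 2; -y + z

trace(b^-1) = trace(b) = y
trace(b^-2) = trace(b^-1) * trace(b) - trace(1) = y^2 - 2
trace(b^-1 a) = trace(a) * trace(b) - trace(a b) = x*y - z
trace(b^-2 a) = trace(b^-1 a) * trace(b) - trace(b^-1 a b) = x*y^2 - y*z - x
trace(a^-1 b^-2) = trace(b^-2) * trace(a) - trace(b^-2 a) = y*z - x
assemble the triple (trace(r) - 2; trace(r a) - x; trace(r b) - y)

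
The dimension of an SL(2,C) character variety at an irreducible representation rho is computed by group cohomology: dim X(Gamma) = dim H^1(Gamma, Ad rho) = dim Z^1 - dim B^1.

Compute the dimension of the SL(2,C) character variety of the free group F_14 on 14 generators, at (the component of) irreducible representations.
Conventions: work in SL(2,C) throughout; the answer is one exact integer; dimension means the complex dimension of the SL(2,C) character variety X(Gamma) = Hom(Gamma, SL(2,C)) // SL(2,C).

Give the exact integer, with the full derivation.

39

Gamma = F_14 has 14 generators and no relators.
A cocycle picks one sl_2 vector per generator freely, giving dim Z^1 = 3*14 = 42.
At an irreducible rho the centralizer of the image in sl_2 is 0, so the coboundary map sl_2 -> Z^1 is injective: dim B^1 = 3.
dim H^1 = 42 - 3 = 39, which is dim X.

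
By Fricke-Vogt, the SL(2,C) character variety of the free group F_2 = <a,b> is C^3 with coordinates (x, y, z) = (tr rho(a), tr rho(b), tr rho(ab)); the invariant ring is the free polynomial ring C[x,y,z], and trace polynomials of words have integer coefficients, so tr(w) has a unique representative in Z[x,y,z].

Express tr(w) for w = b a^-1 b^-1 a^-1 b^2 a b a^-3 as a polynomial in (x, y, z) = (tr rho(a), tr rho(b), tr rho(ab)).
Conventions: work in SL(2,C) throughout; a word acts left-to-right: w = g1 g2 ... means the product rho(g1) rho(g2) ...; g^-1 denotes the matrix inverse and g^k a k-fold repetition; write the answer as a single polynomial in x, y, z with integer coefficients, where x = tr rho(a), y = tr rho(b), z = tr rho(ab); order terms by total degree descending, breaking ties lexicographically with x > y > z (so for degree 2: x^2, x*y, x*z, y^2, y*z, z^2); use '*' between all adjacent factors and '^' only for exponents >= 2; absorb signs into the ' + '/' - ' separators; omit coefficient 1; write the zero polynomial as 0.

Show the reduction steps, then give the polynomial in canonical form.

and tr(b a b) = tr(b) tr(a b) - tr(a) = y*z - x
tr(a b^3) = tr(b) tr(b a b) - tr(b a) = y^2*z - x*y - z
tr(b^3 a b) = tr(b) tr(a b^3) - tr(a b^2) = y^3*z - x*y^2 - 2*y*z + x
tr(a b a b) = tr(a b) tr(a b) - tr(1) = z^2 - 2
next, tr(a b a) = tr(a) tr(b a) - tr(b) = x*z - y
next, tr(a b a b^2) = tr(b) tr(a b a b) - tr(a b a) = y*z^2 - x*z - y
tr(b^3 a b a) = tr(b) tr(a b a b^2) - tr(a b a b) = y^2*z^2 - x*y*z - y^2 - z^2 + 2
tr(b^3 a b a^-1) = tr(b^3 a b) tr(a) - tr(b^3 a b a) = x*y^3*z - x^2*y^2 - y^2*z^2 - x*y*z + x^2 + y^2 + z^2 - 2
and tr(b^2 a b a^-2 b) = tr(b^3 a b a^-1) tr(a) - tr(b^3 a b) = x^2*y^3*z - x^3*y^2 - x*y^2*z^2 - x^2*y*z - y^3*z + x^3 + 2*x*y^2 + x*z^2 + 2*y*z - 3*x
next, tr(b^2) = tr(b) tr(b) - tr(1) = y^2 - 2
and tr(a b^2 a) = tr(a) tr(b^2 a) - tr(b^2) = x*y*z - x^2 - y^2 + 2
next, tr(b a b^2 a b) = tr(b) tr(a b^2 a b) - tr(a b^2 a) = y^2*z^2 - 2*x*y*z + x^2 - 2
and tr(a b a b a b) = tr(a b a b) tr(a b) - tr(b a) = z^3 - 3*z
and tr(a b a b a) = tr(a) tr(b a b a) - tr(b a b) = x*z^2 - y*z - x
next, tr(b a b^2 a b a) = tr(b) tr(a b a b a b) - tr(a b a b a) = y*z^3 - x*z^2 - 2*y*z + x
and tr(b a b^2 a b a^-1) = tr(b a b^2 a b) tr(a) - tr(b a b^2 a b a) = x*y^2*z^2 - 2*x^2*y*z - y*z^3 + x^3 + x*z^2 + 2*y*z - 3*x
and tr(b^2 a b a^-2 b a) = tr(b a b^2 a b a^-1) tr(a) - tr(b a b^2 a b) = x^2*y^2*z^2 - 2*x^3*y*z - x*y*z^3 + x^4 + x^2*z^2 - y^2*z^2 + 4*x*y*z - 4*x^2 + 2
next, tr(b^2 a b a^-2 b a^-1) = tr(b^2 a b a^-2 b) tr(a) - tr(b^2 a b a^-2 b a) = x^3*y^3*z - x^4*y^2 - 2*x^2*y^2*z^2 + x^3*y*z - x*y^3*z + x*y*z^3 + 2*x^2*y^2 + y^2*z^2 - 2*x*y*z + x^2 - 2
tr(a^-1 b a^-2 b^2 a b a^-1) = tr(b^2 a b a^-2 b a^-1) tr(a) - tr(b^2 a b a^-2 b) = x^4*y^3*z - x^5*y^2 - 2*x^3*y^2*z^2 + x^4*y*z - 2*x^2*y^3*z + x^2*y*z^3 + 3*x^3*y^2 + 2*x*y^2*z^2 - x^2*y*z + y^3*z - 2*x*y^2 - x*z^2 - 2*y*z + x
and tr(a^-1 b^2 a b^2) = tr(b^2 a b^2) tr(a) - tr(b^2 a b^2 a) = x*y^3*z - x^2*y^2 - y^2*z^2 + 2
tr(b a^-2 b^2 a b) = tr(a^-1 b^2 a b^2) tr(a) - tr(a^-1 b^2 a b^2 a) = x^2*y^3*z - x^3*y^2 - x*y^2*z^2 - y^3*z + x*y^2 + 2*y*z + x
and tr(a^-1 b^2 a b a b) = tr(b^2 a b a b) tr(a) - tr(b^2 a b a b a) = x*y^2*z^2 - x^2*y*z - y*z^3 - x*y^2 + 2*y*z + x
tr(b a^-2 b^2 a b a) = tr(a^-1 b^2 a b a b) tr(a) - tr(a^-1 b^2 a b a b a) = x^2*y^2*z^2 - x^3*y*z - x*y*z^3 - x^2*y^2 - y^2*z^2 + 3*x*y*z + x^2 + y^2 + z^2 - 2
and tr(a^-1 b a^-2 b^2 a b) = tr(b a^-2 b^2 a b) tr(a) - tr(b a^-2 b^2 a b a) = x^3*y^3*z - x^4*y^2 - 2*x^2*y^2*z^2 + x^3*y*z - x*y^3*z + x*y*z^3 + 2*x^2*y^2 + y^2*z^2 - x*y*z - y^2 - z^2 + 2
and tr(a^-1 b^2 a b a^-3 b a^-1) = tr(a^-1 b a^-2 b^2 a b a^-1) tr(a) - tr(a^-1 b a^-2 b^2 a b) = x^5*y^3*z - x^6*y^2 - 2*x^4*y^2*z^2 + x^5*y*z - 3*x^3*y^3*z + x^3*y*z^3 + 4*x^4*y^2 + 4*x^2*y^2*z^2 - 2*x^3*y*z + 2*x*y^3*z - x*y*z^3 - 4*x^2*y^2 - x^2*z^2 - y^2*z^2 - x*y*z + x^2 + y^2 + z^2 - 2
and tr(b^4 a b) = tr(b) tr(b^3 a b) - tr(b^3 a) = y^4*z - x*y^3 - 3*y^2*z + 2*x*y + z
tr(b^4 a b a) = tr(b) tr(a b a b^3) - tr(a b a b^2) = y^3*z^2 - x*y^2*z - y^3 - 2*y*z^2 + x*z + 3*y
and tr(b^3 a b a^-1 b) = tr(b^4 a b) tr(a) - tr(b^4 a b a) = x*y^4*z - x^2*y^3 - y^3*z^2 - 2*x*y^2*z + 2*x^2*y + y^3 + 2*y*z^2 - 3*y
tr(b a b^3 a b) = tr(b) tr(b a b^2 a b) - tr(b a b^2 a) = y^3*z^2 - 2*x*y^2*z + x^2*y - y*z^2 + x*z - y
tr(b a b^3 a b a) = tr(b) tr(a b a b a b^2) - tr(a b a b a b) = y^2*z^3 - x*y*z^2 - 2*y^2*z - z^3 + x*y + 3*z
and tr(b^3 a b a^-1 b a) = tr(b a b^3 a b) tr(a) - tr(b a b^3 a b a) = x*y^3*z^2 - 2*x^2*y^2*z - y^2*z^3 + x^3*y + x^2*z + 2*y^2*z + z^3 - 2*x*y - 3*z
and tr(b^2 a b a^-1 b a^-1 b) = tr(b^3 a b a^-1 b) tr(a) - tr(b^3 a b a^-1 b a) = x^2*y^4*z - x^3*y^3 - 2*x*y^3*z^2 + y^2*z^3 + x^3*y + x*y^3 + 2*x*y*z^2 - x^2*z - 2*y^2*z - z^3 - x*y + 3*z
tr(a^2 b a) = tr(a) tr(b a^2) - tr(b a) = x^2*z - x*y - z
tr(a b a b^2 a) = tr(b) tr(a^2 b a b) - tr(a^2 b a) = x*y*z^2 - x^2*z - y^2*z + z
tr(b^2 a b^2 a b a) = tr(b) tr(a b a b^2 a b) - tr(a b a b^2 a) = y^2*z^3 - 2*x*y*z^2 + x^2*z - y^2*z + x*y - z
tr(b a b^2 a b a^-1 b) = tr(b^2 a b^2 a b) tr(a) - tr(b^2 a b^2 a b a) = x*y^3*z^2 - 2*x^2*y^2*z - y^2*z^3 + x^3*y + x*y*z^2 + y^2*z - 2*x*y + z
next, tr(a b a b a b a b) = tr(b a b a b a) tr(b a) - tr(a b a b) = z^4 - 4*z^2 + 2
tr(a b a b a b a) = tr(a) tr(b a b a b a) - tr(b a b a b) = x*z^3 - y*z^2 - 2*x*z + y
and tr(b a b a b^2 a b a) = tr(b) tr(a b a b a b a b) - tr(a b a b a b a) = y*z^4 - x*z^3 - 3*y*z^2 + 2*x*z + y
tr(b a b^2 a b a^-1 b a) = tr(b a b a b^2 a b) tr(a) - tr(b a b a b^2 a b a) = x*y^2*z^3 - 2*x^2*y*z^2 - y*z^4 + x^3*z - x*y^2*z + x*z^3 + x^2*y + 3*y*z^2 - 3*x*z - y
and tr(b^2 a b a^-1 b a^-1 b a) = tr(b a b^2 a b a^-1 b) tr(a) - tr(b a b^2 a b a^-1 b a) = x^2*y^3*z^2 - 2*x^3*y^2*z - 2*x*y^2*z^3 + x^4*y + 3*x^2*y*z^2 + y*z^4 - x^3*z + 2*x*y^2*z - x*z^3 - 3*x^2*y - 3*y*z^2 + 4*x*z + y
tr(a^-1 b a^-1 b a^-1 b^2 a b) = tr(b^2 a b a^-1 b a^-1 b) tr(a) - tr(b^2 a b a^-1 b a^-1 b a) = x^3*y^4*z - x^4*y^3 - 3*x^2*y^3*z^2 + 2*x^3*y^2*z + 3*x*y^2*z^3 + x^2*y^3 - x^2*y*z^2 - y*z^4 - 4*x*y^2*z + 2*x^2*y + 3*y*z^2 - x*z - y
tr(b a^-1 b^2 a b^2) = tr(b^2 a b^3) tr(a) - tr(b^2 a b^3 a) = x*y^4*z - x^2*y^3 - y^3*z^2 - x*y^2*z + x^2*y + y*z^2 + y
tr(b a^-1 b a^-1 b^2 a b) = tr(b a^-1 b^2 a b^2) tr(a) - tr(b a^-1 b^2 a b^2 a) = x^2*y^4*z - x^3*y^3 - 2*x*y^3*z^2 + x^2*y^2*z + y^2*z^3 - y^2*z + 3*x*y - z
and tr(a^-2 b a^-1 b a^-1 b^2 a b) = tr(a^-1 b a^-1 b a^-1 b^2 a b) tr(a) - tr(a^-1 b a^-1 b a^-1 b^2 a b a) = x^4*y^4*z - x^5*y^3 - 3*x^3*y^3*z^2 + 2*x^4*y^2*z - x^2*y^4*z + 3*x^2*y^2*z^3 + 2*x^3*y^3 - x^3*y*z^2 + 2*x*y^3*z^2 - x*y*z^4 - 5*x^2*y^2*z - y^2*z^3 + 2*x^3*y + 3*x*y*z^2 - x^2*z + y^2*z - 4*x*y + z
tr(a^-1 b^2 a b a^-3 b a^-1 b) = tr(a^-2 b a^-1 b a^-1 b^2 a b) tr(a) - tr(a^-2 b a^-1 b a^-1 b^2 a b a) = x^5*y^4*z - x^6*y^3 - 3*x^4*y^3*z^2 + 2*x^5*y^2*z - 2*x^3*y^4*z + 3*x^3*y^2*z^3 + 3*x^4*y^3 - x^4*y*z^2 + 5*x^2*y^3*z^2 - x^2*y*z^4 - 7*x^3*y^2*z - 4*x*y^2*z^3 + 2*x^4*y - x^2*y^3 + 4*x^2*y*z^2 + y*z^4 - x^3*z + 5*x*y^2*z - 6*x^2*y - 3*y*z^2 + 2*x*z + y
tr(b a^-1 b^-1 a^-1 b^2 a b a^-3) = tr(a^-1 b^2 a b a^-3 b a^-1) tr(b) - tr(a^-1 b^2 a b a^-3 b a^-1 b) = x^4*y^3*z^2 - x^5*y^2*z - x^3*y^4*z - 2*x^3*y^2*z^3 + x^4*y^3 + x^4*y*z^2 - x^2*y^3*z^2 + x^2*y*z^4 + 5*x^3*y^2*z + 2*x*y^4*z + 3*x*y^2*z^3 - 2*x^4*y - 3*x^2*y^3 - 5*x^2*y*z^2 - y^3*z^2 - y*z^4 + x^3*z - 6*x*y^2*z + 7*x^2*y + y^3 + 4*y*z^2 - 2*x*z - 3*y

x^4*y^3*z^2 - x^5*y^2*z - x^3*y^4*z - 2*x^3*y^2*z^3 + x^4*y^3 + x^4*y*z^2 - x^2*y^3*z^2 + x^2*y*z^4 + 5*x^3*y^2*z + 2*x*y^4*z + 3*x*y^2*z^3 - 2*x^4*y - 3*x^2*y^3 - 5*x^2*y*z^2 - y^3*z^2 - y*z^4 + x^3*z - 6*x*y^2*z + 7*x^2*y + y^3 + 4*y*z^2 - 2*x*z - 3*y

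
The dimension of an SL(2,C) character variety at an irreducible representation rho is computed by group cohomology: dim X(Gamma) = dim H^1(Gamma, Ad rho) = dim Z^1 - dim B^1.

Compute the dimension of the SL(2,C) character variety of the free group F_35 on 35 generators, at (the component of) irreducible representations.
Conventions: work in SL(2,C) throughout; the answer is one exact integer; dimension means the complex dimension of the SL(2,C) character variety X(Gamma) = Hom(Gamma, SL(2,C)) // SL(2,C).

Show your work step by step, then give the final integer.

102

The free group F_35: 35 generators, no relators.
So Z^1 = (sl_2)^35 in full: dim Z^1 = 105.
At an irreducible rho the centralizer of the image in sl_2 is 0, so the coboundary map sl_2 -> Z^1 is injective: dim B^1 = 3.
dim X = dim H^1 = dim Z^1 - dim B^1 = 105 - 3 = 102.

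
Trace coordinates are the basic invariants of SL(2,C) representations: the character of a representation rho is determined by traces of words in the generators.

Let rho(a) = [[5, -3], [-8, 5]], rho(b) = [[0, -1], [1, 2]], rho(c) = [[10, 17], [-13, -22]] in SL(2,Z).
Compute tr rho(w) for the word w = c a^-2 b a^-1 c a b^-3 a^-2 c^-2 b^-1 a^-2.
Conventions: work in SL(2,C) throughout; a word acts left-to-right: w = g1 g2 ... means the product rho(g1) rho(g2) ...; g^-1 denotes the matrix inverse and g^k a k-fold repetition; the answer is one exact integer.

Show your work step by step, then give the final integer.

-505818652830

rho(c) = [[10, 17], [-13, -22]]
... * rho(a^-1) = [[5, 3], [8, 5]]  ->  [[186, 115], [-241, -149]]
... * rho(a^-1) = [[5, 3], [8, 5]]  ->  [[1850, 1133], [-2397, -1468]]
... * rho(b) = [[0, -1], [1, 2]]  ->  [[1133, 416], [-1468, -539]]
... * rho(a^-1) = [[5, 3], [8, 5]]  ->  [[8993, 5479], [-11652, -7099]]
... * rho(c) = [[10, 17], [-13, -22]]  ->  [[18703, 32343], [-24233, -41906]]
... * rho(a) = [[5, -3], [-8, 5]]  ->  [[-165229, 105606], [214083, -136831]]
... * rho(b^-1) = [[2, 1], [-1, 0]]  ->  [[-436064, -165229], [564997, 214083]]
... * rho(b^-1) = [[2, 1], [-1, 0]]  ->  [[-706899, -436064], [915911, 564997]]
... * rho(b^-1) = [[2, 1], [-1, 0]]  ->  [[-977734, -706899], [1266825, 915911]]
... * rho(a^-1) = [[5, 3], [8, 5]]  ->  [[-10543862, -6467697], [13661413, 8380030]]
... * rho(a^-1) = [[5, 3], [8, 5]]  ->  [[-104460886, -63970071], [135347305, 82884389]]
... * rho(c^-1) = [[-22, -17], [13, 10]]  ->  [[1466528569, 1136134352], [-1900143653, -1472060295]]
... * rho(c^-1) = [[-22, -17], [13, 10]]  ->  [[-17493881942, -13569642153], [22666376531, 17581839151]]
... * rho(b^-1) = [[2, 1], [-1, 0]]  ->  [[-21418121731, -17493881942], [27750913911, 22666376531]]
... * rho(a^-1) = [[5, 3], [8, 5]]  ->  [[-247041664191, -151723774903], [320085581803, 196584624388]]
... * rho(a^-1) = [[5, 3], [8, 5]]  ->  [[-2448998520179, -1499743867088], [3173104904119, 1943179867349]]
tr = -2448998520179 + 1943179867349 = -505818652830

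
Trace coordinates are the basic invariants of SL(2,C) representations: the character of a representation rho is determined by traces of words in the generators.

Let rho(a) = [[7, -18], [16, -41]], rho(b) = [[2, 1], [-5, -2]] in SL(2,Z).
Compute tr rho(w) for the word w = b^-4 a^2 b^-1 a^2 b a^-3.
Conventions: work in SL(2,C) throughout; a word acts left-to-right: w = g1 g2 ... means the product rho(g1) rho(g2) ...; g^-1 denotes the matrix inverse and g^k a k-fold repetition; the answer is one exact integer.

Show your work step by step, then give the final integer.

rho(b^-1) = [[-2, -1], [5, 2]]
... * rho(b^-1) = [[-2, -1], [5, 2]]  ->  [[-1, 0], [0, -1]]
... * rho(b^-1) = [[-2, -1], [5, 2]]  ->  [[2, 1], [-5, -2]]
... * rho(b^-1) = [[-2, -1], [5, 2]]  ->  [[1, 0], [0, 1]]
... * rho(a) = [[7, -18], [16, -41]]  ->  [[7, -18], [16, -41]]
... * rho(a) = [[7, -18], [16, -41]]  ->  [[-239, 612], [-544, 1393]]
... * rho(b^-1) = [[-2, -1], [5, 2]]  ->  [[3538, 1463], [8053, 3330]]
... * rho(a) = [[7, -18], [16, -41]]  ->  [[48174, -123667], [109651, -281484]]
... * rho(a) = [[7, -18], [16, -41]]  ->  [[-1641454, 4203215], [-3736187, 9567126]]
... * rho(b) = [[2, 1], [-5, -2]]  ->  [[-24298983, -10047884], [-55308004, -22870439]]
... * rho(a^-1) = [[-41, 18], [-16, 7]]  ->  [[1157024447, -507716882], [2633555188, -1155637145]]
... * rho(a^-1) = [[-41, 18], [-16, 7]]  ->  [[-39314532215, 17272421872], [-89485568388, 39314533369]]
... * rho(a^-1) = [[-41, 18], [-16, 7]]  ->  [[1335537070863, -586754626766], [3039875770004, -1335538497401]]
tr = 1335537070863 + -1335538497401 = -1426538

-1426538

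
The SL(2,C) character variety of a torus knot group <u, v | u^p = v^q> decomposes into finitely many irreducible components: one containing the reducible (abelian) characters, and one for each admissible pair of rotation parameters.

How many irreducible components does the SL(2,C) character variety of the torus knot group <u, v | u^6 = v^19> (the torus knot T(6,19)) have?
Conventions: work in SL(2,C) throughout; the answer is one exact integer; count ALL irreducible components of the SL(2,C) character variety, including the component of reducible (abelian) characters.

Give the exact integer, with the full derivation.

46

For T(6,19): irreducibility forces the central element u^6 = v^19 to one of +I, -I.
So on each irreducible component the traces are pinned: tr(u) = 2*cos(pi*alpha/6) with 1 <= alpha <= 5, tr(v) = 2*cos(pi*beta/19) with 1 <= beta <= 18.
Consistency of u^6 = (-1)^alpha I with v^19 = (-1)^beta I forces alpha = beta (mod 2).
Enumerate parity-matched pairs: 3*9 odd-odd plus 2*9 even-even gives 45.
components with irreducible characters: 45; plus the single component of reducible (abelian) characters: total 46.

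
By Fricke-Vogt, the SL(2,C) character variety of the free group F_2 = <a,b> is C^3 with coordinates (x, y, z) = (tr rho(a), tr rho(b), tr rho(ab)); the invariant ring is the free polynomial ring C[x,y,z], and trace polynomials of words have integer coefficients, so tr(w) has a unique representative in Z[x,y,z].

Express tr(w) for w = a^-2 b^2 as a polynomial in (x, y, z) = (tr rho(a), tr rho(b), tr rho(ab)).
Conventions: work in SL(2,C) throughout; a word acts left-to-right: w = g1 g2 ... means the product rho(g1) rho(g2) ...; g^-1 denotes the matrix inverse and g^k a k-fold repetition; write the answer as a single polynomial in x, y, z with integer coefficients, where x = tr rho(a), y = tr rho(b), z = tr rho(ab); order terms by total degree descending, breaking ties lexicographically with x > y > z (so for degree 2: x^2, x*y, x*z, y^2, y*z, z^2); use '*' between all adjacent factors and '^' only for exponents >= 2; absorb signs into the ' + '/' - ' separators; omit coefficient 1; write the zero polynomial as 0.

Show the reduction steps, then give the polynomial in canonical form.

x^2*y^2 - x*y*z - x^2 - y^2 + 2

tr(b^2) = tr(b) tr(b) - tr(1)   [square of b] = y^2 - 2
next, tr(b^2 a) = tr(b) tr(a b) - tr(a)   [square of b] = y*z - x
tr(b^2 a^-1) = tr(b^2) tr(a) - tr(b^2 a)   [inverse elimination on a] = x*y^2 - y*z - x
and tr(a^-2 b^2) = tr(b^2 a^-1) tr(a) - tr(b^2)   [inverse elimination on a] = x^2*y^2 - x*y*z - x^2 - y^2 + 2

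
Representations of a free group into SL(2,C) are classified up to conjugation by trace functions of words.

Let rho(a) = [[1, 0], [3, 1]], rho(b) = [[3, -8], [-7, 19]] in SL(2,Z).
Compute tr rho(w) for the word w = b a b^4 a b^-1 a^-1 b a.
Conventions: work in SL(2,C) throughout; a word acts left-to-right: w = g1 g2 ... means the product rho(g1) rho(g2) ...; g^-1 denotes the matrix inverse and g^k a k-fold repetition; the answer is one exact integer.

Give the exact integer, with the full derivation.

19470310

rho(b) = [[3, -8], [-7, 19]]
... * rho(a) = [[1, 0], [3, 1]]  ->  [[-21, -8], [50, 19]]
... * rho(b) = [[3, -8], [-7, 19]]  ->  [[-7, 16], [17, -39]]
... * rho(b) = [[3, -8], [-7, 19]]  ->  [[-133, 360], [324, -877]]
... * rho(b) = [[3, -8], [-7, 19]]  ->  [[-2919, 7904], [7111, -19255]]
... * rho(b) = [[3, -8], [-7, 19]]  ->  [[-64085, 173528], [156118, -422733]]
... * rho(a) = [[1, 0], [3, 1]]  ->  [[456499, 173528], [-1112081, -422733]]
... * rho(b^-1) = [[19, 8], [7, 3]]  ->  [[9888177, 4172576], [-24088670, -10164847]]
... * rho(a^-1) = [[1, 0], [-3, 1]]  ->  [[-2629551, 4172576], [6405871, -10164847]]
... * rho(b) = [[3, -8], [-7, 19]]  ->  [[-37096685, 100315352], [90371542, -244379061]]
... * rho(a) = [[1, 0], [3, 1]]  ->  [[263849371, 100315352], [-642765641, -244379061]]
tr = 263849371 + -244379061 = 19470310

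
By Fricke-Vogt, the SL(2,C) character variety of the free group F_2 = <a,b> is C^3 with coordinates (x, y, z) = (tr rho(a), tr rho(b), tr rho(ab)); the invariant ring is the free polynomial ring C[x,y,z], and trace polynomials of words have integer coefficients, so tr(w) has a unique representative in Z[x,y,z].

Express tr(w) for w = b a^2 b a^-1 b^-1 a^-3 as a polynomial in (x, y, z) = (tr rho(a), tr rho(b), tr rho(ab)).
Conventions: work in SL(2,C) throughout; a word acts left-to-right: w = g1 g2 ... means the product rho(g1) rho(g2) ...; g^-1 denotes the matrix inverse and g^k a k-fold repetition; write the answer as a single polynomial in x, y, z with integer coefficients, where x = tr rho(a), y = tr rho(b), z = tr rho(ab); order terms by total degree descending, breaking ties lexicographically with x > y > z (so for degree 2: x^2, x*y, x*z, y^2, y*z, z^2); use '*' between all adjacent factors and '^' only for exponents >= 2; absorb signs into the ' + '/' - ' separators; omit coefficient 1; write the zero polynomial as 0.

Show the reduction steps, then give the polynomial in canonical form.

x^4*y*z^2 - x^5*z - 2*x^3*y^2*z - x^3*z^3 + x^4*y + x^2*y^3 + 5*x^3*z + 2*x*y^2*z + x*z^3 - 4*x^2*y - y^3 - y*z^2 - 5*x*z + 3*y

so trace(a^-1 b) = trace(b)*trace(a) - trace(b a) = x*y - z
trace(b^2 a) = trace(b)*trace(a b) - trace(a) = y*z - x
trace(b^2) = trace(b)*trace(b) - trace(1) = y^2 - 2
trace(b a^2 b) = trace(a)*trace(b^2 a) - trace(b^2) = x*y*z - x^2 - y^2 + 2
so trace(b a b a) = trace(a b)*trace(a b) - trace(1)   [split at repeated a] = z^2 - 2
trace(b a^2 b a) = trace(a)*trace(b a b a) - trace(b a b) = x*z^2 - y*z - x
trace(a^-1 b a^2 b) = trace(b a^2 b)*trace(a) - trace(b a^2 b a) = x^2*y*z - x^3 - x*y^2 - x*z^2 + y*z + 3*x
reduce: trace(a b a) = trace(a)*trace(b a) - trace(b) = x*z - y
trace(a^2 b a) = trace(a)*trace(a b a) - trace(a b) = x^2*z - x*y - z
trace(b a^2 b a b) = trace(b)*trace(a^2 b a b) - trace(a^2 b a) = x*y*z^2 - x^2*z - y^2*z + z
so trace(b a b a b a) = trace(b a b a)*trace(b a) - trace(a b)   [split at repeated b] = z^3 - 3*z
trace(b a b a b) = trace(b)*trace(a b a b) - trace(a b a) = y*z^2 - x*z - y
reduce: trace(b a^2 b a b a) = trace(a)*trace(b a b a b a) - trace(b a b a b) = x*z^3 - y*z^2 - 2*x*z + y
so trace(a^-1 b a^2 b a b) = trace(b a^2 b a b)*trace(a) - trace(b a^2 b a b a) = x^2*y*z^2 - x^3*z - x*y^2*z - x*z^3 + y*z^2 + 3*x*z - y
trace(a^-2 b a^2 b a b) = trace(a^-1 b a^2 b a b)*trace(a) - trace(a^-1 b a^2 b a b a) = x^3*y*z^2 - x^4*z - x^2*y^2*z - x^2*z^3 + 4*x^2*z + y^2*z - x*y - z
trace(a^-2 b a^2 b a b^-1) = trace(a^-2 b a^2 b a)*trace(b) - trace(a^-2 b a^2 b a b) = -x^3*y*z^2 + x^4*z + 2*x^2*y^2*z + x^2*z^3 - x^3*y - x*y^3 - x*y*z^2 - 4*x^2*z + 4*x*y + z
trace(a b a^2 b a) = trace(a)*trace(b a^2 b a) - trace(b a^2 b) = x^2*z^2 - 2*x*y*z + y^2 - 2
trace(b a^2 b a b^-1 a) = trace(a b a^2 b a)*trace(b) - trace(a b a^2 b a b) = x^2*y*z^2 - 2*x*y^2*z - x*z^3 + y^3 + y*z^2 + 2*x*z - 3*y
reduce: trace(a^-1 b a^2 b a b^-1) = trace(b a^2 b a b^-1)*trace(a) - trace(b a^2 b a b^-1 a) = -x^2*y*z^2 + x^3*z + 2*x*y^2*z + x*z^3 - x^2*y - y^3 - y*z^2 - 3*x*z + 3*y
trace(b^-1 a^-3 b a^2 b a) = trace(a^-2 b a^2 b a b^-1)*trace(a) - trace(a^-2 b a^2 b a b^-1 a) = -x^4*y*z^2 + x^5*z + 2*x^3*y^2*z + x^3*z^3 - x^4*y - x^2*y^3 - 5*x^3*z - 2*x*y^2*z - x*z^3 + 5*x^2*y + y^3 + y*z^2 + 4*x*z - 3*y
trace(b a^2 b a^-1 b^-1 a^-3) = trace(b^-1 a^-3 b a^2 b)*trace(a) - trace(b^-1 a^-3 b a^2 b a) = x^4*y*z^2 - x^5*z - 2*x^3*y^2*z - x^3*z^3 + x^4*y + x^2*y^3 + 5*x^3*z + 2*x*y^2*z + x*z^3 - 4*x^2*y - y^3 - y*z^2 - 5*x*z + 3*y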